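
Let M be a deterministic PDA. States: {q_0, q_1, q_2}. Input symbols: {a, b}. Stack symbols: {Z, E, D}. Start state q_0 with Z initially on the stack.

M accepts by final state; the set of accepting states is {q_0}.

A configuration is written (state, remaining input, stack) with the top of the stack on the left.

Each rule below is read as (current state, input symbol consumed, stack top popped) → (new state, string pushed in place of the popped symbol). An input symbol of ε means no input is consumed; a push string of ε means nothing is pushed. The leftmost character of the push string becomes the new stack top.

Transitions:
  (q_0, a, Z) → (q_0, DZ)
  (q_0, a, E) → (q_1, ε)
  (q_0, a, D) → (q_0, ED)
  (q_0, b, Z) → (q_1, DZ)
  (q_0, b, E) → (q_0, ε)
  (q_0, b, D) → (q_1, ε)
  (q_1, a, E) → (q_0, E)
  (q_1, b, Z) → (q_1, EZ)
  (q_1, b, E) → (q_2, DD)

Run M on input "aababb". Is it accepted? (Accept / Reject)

(q_0, aababb, Z)
  read a, top Z: go to q_0, push DZ → (q_0, ababb, DZ)
  read a, top D: go to q_0, push ED → (q_0, babb, EDZ)
  read b, top E: go to q_0, push ε → (q_0, abb, DZ)
  read a, top D: go to q_0, push ED → (q_0, bb, EDZ)
  read b, top E: go to q_0, push ε → (q_0, b, DZ)
  read b, top D: go to q_1, push ε → (q_1, ε, Z)
All input consumed; state q_1 ∉ F and no further ε-move applies.

Reject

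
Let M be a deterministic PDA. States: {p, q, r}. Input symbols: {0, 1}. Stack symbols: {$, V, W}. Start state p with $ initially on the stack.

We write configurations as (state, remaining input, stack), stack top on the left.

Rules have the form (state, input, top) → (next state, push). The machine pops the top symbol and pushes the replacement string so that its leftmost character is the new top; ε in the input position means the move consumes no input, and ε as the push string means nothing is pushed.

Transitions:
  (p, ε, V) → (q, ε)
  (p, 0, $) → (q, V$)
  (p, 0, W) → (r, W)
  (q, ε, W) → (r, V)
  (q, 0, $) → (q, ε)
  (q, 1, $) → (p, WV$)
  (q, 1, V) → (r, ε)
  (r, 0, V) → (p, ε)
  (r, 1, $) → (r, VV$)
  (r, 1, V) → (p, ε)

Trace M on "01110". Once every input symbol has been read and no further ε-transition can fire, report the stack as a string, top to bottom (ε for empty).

ε

(p, 01110, $)
  read 0, top $: go to q, push V$ → (q, 1110, V$)
  read 1, top V: go to r, push ε → (r, 110, $)
  read 1, top $: go to r, push VV$ → (r, 10, VV$)
  read 1, top V: go to p, push ε → (p, 0, V$)
  ε-move, top V: go to q, push ε → (q, 0, $)
  read 0, top $: go to q, push ε → (q, ε, ε)
All input consumed in state q with stack ε.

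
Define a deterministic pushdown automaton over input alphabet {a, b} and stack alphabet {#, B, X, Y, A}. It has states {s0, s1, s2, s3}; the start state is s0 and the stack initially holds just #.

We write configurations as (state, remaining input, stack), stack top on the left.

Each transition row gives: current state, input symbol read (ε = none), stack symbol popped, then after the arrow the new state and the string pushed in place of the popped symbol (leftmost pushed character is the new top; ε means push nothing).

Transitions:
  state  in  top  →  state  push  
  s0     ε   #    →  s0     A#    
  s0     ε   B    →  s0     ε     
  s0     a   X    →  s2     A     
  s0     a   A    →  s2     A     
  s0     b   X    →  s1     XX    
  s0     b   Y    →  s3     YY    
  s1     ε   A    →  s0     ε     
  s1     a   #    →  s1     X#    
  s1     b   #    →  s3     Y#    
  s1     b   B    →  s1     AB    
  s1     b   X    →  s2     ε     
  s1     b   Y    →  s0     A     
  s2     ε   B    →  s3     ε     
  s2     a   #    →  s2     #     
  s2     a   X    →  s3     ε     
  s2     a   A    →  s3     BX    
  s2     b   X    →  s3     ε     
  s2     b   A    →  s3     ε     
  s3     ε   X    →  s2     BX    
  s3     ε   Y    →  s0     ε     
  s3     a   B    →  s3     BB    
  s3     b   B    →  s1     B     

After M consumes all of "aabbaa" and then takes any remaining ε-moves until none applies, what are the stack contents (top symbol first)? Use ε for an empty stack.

BX#

(s0, aabbaa, #)
  ε-move, top #: go to s0, push A# → (s0, aabbaa, A#)
  read a, top A: go to s2, push A → (s2, abbaa, A#)
  read a, top A: go to s3, push BX → (s3, bbaa, BX#)
  read b, top B: go to s1, push B → (s1, baa, BX#)
  read b, top B: go to s1, push AB → (s1, aa, ABX#)
  ε-move, top A: go to s0, push ε → (s0, aa, BX#)
  ε-move, top B: go to s0, push ε → (s0, aa, X#)
  read a, top X: go to s2, push A → (s2, a, A#)
  read a, top A: go to s3, push BX → (s3, ε, BX#)
All input consumed in state s3 with stack BX#.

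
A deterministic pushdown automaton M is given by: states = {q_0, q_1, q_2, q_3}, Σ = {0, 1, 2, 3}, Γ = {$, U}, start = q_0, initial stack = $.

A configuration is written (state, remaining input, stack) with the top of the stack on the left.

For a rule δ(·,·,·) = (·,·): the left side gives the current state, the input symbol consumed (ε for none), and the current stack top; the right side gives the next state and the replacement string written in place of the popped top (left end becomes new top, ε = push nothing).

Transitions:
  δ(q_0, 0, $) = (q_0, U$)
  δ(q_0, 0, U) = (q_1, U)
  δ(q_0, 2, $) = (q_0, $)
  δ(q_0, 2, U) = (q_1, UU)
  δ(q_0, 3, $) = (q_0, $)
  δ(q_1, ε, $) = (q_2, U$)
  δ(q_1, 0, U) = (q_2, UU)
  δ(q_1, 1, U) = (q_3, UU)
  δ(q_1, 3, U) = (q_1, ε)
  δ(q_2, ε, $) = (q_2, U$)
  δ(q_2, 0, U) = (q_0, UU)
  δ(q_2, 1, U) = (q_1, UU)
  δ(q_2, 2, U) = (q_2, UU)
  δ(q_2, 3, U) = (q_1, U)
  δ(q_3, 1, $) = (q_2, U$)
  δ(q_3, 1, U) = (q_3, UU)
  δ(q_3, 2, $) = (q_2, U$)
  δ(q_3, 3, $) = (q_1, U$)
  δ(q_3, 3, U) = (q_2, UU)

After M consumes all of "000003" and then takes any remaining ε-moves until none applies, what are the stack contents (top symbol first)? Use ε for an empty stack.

(q_0, 000003, $)
  read 0, top $: go to q_0, push U$ → (q_0, 00003, U$)
  read 0, top U: go to q_1, push U → (q_1, 0003, U$)
  read 0, top U: go to q_2, push UU → (q_2, 003, UU$)
  read 0, top U: go to q_0, push UU → (q_0, 03, UUU$)
  read 0, top U: go to q_1, push U → (q_1, 3, UUU$)
  read 3, top U: go to q_1, push ε → (q_1, ε, UU$)
All input consumed in state q_1 with stack UU$.

UU$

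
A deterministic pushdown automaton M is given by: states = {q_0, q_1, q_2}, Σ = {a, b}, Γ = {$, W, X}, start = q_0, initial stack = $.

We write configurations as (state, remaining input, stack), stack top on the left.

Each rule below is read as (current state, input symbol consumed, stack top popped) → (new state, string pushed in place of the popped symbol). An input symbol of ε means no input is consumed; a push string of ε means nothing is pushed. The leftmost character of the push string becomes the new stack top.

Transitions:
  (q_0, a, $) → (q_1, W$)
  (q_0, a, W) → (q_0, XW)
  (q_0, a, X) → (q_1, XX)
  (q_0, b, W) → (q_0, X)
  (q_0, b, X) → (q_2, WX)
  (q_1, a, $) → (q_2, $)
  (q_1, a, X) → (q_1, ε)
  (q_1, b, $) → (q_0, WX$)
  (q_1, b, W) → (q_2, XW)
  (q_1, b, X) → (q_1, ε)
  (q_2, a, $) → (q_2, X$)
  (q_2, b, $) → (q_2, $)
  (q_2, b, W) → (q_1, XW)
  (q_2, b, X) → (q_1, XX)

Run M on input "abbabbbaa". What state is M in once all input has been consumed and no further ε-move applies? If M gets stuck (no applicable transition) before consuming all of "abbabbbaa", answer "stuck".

(q_0, abbabbbaa, $)
  read a, top $: go to q_1, push W$ → (q_1, bbabbbaa, W$)
  read b, top W: go to q_2, push XW → (q_2, babbbaa, XW$)
  read b, top X: go to q_1, push XX → (q_1, abbbaa, XXW$)
  read a, top X: go to q_1, push ε → (q_1, bbbaa, XW$)
  read b, top X: go to q_1, push ε → (q_1, bbaa, W$)
  read b, top W: go to q_2, push XW → (q_2, baa, XW$)
  read b, top X: go to q_1, push XX → (q_1, aa, XXW$)
  read a, top X: go to q_1, push ε → (q_1, a, XW$)
  read a, top X: go to q_1, push ε → (q_1, ε, W$)
All input consumed; M is in state q_1.

q_1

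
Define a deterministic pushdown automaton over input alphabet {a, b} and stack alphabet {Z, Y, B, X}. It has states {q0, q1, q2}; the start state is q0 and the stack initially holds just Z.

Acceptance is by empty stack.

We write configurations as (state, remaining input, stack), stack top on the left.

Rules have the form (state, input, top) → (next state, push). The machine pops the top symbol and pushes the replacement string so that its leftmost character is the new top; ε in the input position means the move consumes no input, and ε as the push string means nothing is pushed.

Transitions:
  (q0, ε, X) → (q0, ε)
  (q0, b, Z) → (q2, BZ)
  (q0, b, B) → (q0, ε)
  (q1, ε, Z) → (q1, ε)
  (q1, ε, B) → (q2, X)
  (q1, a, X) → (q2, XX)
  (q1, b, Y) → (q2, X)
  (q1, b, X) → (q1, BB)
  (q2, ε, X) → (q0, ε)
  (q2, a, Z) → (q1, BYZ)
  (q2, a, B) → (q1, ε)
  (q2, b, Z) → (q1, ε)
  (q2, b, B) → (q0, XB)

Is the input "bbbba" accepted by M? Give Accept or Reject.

(q0, bbbba, Z) ⊢ (q2, bbba, BZ) ⊢ (q0, bba, XBZ) ⊢ (q0, bba, BZ) ⊢ (q0, ba, Z) ⊢ (q2, a, BZ) ⊢ (q1, ε, Z) ⊢ (q1, ε, ε)
All input consumed and the stack is empty.

Accept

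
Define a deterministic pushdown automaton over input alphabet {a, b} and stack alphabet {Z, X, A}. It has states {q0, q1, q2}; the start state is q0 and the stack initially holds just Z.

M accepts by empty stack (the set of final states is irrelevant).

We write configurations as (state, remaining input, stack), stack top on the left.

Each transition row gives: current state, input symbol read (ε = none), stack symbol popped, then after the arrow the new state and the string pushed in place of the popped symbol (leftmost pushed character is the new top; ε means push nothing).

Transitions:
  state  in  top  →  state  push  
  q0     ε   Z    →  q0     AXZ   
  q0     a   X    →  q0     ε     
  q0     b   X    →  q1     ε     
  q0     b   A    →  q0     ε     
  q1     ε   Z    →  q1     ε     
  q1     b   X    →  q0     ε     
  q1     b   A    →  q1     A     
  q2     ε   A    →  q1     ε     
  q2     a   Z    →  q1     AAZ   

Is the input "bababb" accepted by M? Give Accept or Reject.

Accept

(q0, bababb, Z) ⊢ (q0, bababb, AXZ) ⊢ (q0, ababb, XZ) ⊢ (q0, babb, Z) ⊢ (q0, babb, AXZ) ⊢ (q0, abb, XZ) ⊢ (q0, bb, Z) ⊢ (q0, bb, AXZ) ⊢ (q0, b, XZ) ⊢ (q1, ε, Z) ⊢ (q1, ε, ε)
All input consumed and the stack is empty.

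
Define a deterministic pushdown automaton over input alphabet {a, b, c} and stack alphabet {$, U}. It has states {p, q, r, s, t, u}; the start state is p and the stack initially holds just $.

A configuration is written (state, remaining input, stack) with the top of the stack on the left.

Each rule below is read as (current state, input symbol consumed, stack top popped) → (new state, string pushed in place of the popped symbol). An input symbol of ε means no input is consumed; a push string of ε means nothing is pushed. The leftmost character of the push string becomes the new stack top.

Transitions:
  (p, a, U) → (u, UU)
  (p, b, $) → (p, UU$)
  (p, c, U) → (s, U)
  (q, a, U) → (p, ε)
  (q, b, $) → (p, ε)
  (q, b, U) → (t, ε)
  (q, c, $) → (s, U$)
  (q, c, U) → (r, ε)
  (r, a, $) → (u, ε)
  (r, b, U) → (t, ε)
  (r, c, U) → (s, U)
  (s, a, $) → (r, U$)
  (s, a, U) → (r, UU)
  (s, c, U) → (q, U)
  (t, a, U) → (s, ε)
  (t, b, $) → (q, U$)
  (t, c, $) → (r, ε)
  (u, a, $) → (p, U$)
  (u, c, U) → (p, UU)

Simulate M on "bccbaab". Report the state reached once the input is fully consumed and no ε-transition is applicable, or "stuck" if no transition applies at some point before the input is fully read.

(p, bccbaab, $)
  read b, top $: go to p, push UU$ → (p, ccbaab, UU$)
  read c, top U: go to s, push U → (s, cbaab, UU$)
  read c, top U: go to q, push U → (q, baab, UU$)
  read b, top U: go to t, push ε → (t, aab, U$)
  read a, top U: go to s, push ε → (s, ab, $)
  read a, top $: go to r, push U$ → (r, b, U$)
  read b, top U: go to t, push ε → (t, ε, $)
All input consumed; M is in state t.

t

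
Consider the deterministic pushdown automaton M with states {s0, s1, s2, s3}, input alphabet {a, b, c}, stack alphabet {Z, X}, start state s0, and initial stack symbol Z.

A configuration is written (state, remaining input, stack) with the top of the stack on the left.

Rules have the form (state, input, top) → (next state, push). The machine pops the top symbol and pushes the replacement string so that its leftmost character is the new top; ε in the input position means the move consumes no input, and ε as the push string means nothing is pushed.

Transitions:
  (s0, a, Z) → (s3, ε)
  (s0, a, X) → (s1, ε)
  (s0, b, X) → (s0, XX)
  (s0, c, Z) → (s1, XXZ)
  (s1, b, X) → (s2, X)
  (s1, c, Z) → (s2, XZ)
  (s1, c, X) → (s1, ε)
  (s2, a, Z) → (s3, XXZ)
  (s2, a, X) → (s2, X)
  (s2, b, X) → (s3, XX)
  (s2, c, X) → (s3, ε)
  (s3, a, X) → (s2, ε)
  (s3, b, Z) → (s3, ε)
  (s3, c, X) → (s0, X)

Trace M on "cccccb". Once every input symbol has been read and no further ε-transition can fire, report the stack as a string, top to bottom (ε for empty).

ε

(s0, cccccb, Z)
  read c, top Z: go to s1, push XXZ → (s1, ccccb, XXZ)
  read c, top X: go to s1, push ε → (s1, cccb, XZ)
  read c, top X: go to s1, push ε → (s1, ccb, Z)
  read c, top Z: go to s2, push XZ → (s2, cb, XZ)
  read c, top X: go to s3, push ε → (s3, b, Z)
  read b, top Z: go to s3, push ε → (s3, ε, ε)
All input consumed in state s3 with stack ε.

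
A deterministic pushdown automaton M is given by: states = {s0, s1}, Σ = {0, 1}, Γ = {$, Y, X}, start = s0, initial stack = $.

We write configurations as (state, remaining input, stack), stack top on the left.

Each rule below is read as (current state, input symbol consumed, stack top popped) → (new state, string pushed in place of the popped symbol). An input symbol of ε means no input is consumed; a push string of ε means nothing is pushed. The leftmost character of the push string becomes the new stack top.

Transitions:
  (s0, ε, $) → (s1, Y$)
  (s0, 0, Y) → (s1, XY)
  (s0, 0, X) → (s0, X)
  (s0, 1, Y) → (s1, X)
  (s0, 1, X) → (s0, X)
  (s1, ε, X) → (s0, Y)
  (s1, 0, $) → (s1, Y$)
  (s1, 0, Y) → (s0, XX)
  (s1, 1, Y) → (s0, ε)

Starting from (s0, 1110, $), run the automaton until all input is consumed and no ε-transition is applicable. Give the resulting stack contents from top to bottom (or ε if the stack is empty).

(s0, 1110, $) ⊢ (s1, 1110, Y$) ⊢ (s0, 110, $) ⊢ (s1, 110, Y$) ⊢ (s0, 10, $) ⊢ (s1, 10, Y$) ⊢ (s0, 0, $) ⊢ (s1, 0, Y$) ⊢ (s0, ε, XX$)
All input consumed in state s0 with stack XX$.

XX$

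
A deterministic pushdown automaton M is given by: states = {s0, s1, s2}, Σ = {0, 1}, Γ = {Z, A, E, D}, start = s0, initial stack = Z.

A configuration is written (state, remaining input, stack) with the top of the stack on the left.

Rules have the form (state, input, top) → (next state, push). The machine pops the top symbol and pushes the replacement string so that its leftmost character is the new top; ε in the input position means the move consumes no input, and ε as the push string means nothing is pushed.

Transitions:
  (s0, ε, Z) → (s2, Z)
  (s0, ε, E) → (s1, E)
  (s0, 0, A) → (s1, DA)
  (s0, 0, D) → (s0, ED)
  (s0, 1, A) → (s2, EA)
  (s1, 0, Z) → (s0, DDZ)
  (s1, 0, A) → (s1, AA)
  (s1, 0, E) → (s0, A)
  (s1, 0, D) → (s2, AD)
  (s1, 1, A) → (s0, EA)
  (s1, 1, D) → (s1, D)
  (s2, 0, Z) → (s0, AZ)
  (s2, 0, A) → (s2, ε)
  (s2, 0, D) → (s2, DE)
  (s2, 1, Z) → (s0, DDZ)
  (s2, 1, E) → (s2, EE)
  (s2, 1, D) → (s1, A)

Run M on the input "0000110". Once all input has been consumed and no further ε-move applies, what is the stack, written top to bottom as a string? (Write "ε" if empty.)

AAAZ

(s0, 0000110, Z)
  ε-move, top Z: go to s2, push Z → (s2, 0000110, Z)
  read 0, top Z: go to s0, push AZ → (s0, 000110, AZ)
  read 0, top A: go to s1, push DA → (s1, 00110, DAZ)
  read 0, top D: go to s2, push AD → (s2, 0110, ADAZ)
  read 0, top A: go to s2, push ε → (s2, 110, DAZ)
  read 1, top D: go to s1, push A → (s1, 10, AAZ)
  read 1, top A: go to s0, push EA → (s0, 0, EAAZ)
  ε-move, top E: go to s1, push E → (s1, 0, EAAZ)
  read 0, top E: go to s0, push A → (s0, ε, AAAZ)
All input consumed in state s0 with stack AAAZ.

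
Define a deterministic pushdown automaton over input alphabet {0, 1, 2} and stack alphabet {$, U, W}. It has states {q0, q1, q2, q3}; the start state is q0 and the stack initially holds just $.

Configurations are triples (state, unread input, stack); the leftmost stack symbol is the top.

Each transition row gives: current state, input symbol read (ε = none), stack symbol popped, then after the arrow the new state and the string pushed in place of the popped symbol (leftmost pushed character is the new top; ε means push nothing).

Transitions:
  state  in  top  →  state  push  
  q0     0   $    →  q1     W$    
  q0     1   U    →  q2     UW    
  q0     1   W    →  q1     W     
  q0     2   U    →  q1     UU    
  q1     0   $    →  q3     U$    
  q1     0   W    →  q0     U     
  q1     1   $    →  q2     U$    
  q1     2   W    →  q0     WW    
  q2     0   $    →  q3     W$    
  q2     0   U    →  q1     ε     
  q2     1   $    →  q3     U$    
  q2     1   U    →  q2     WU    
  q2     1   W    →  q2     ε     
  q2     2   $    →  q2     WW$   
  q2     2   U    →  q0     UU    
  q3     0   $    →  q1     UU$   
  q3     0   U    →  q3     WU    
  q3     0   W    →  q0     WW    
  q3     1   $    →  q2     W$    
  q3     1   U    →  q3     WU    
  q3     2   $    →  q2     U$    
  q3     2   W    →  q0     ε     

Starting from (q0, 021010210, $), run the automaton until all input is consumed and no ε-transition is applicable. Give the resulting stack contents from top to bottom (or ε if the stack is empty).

UWW$

(q0, 021010210, $)
  read 0, top $: go to q1, push W$ → (q1, 21010210, W$)
  read 2, top W: go to q0, push WW → (q0, 1010210, WW$)
  read 1, top W: go to q1, push W → (q1, 010210, WW$)
  read 0, top W: go to q0, push U → (q0, 10210, UW$)
  read 1, top U: go to q2, push UW → (q2, 0210, UWW$)
  read 0, top U: go to q1, push ε → (q1, 210, WW$)
  read 2, top W: go to q0, push WW → (q0, 10, WWW$)
  read 1, top W: go to q1, push W → (q1, 0, WWW$)
  read 0, top W: go to q0, push U → (q0, ε, UWW$)
All input consumed in state q0 with stack UWW$.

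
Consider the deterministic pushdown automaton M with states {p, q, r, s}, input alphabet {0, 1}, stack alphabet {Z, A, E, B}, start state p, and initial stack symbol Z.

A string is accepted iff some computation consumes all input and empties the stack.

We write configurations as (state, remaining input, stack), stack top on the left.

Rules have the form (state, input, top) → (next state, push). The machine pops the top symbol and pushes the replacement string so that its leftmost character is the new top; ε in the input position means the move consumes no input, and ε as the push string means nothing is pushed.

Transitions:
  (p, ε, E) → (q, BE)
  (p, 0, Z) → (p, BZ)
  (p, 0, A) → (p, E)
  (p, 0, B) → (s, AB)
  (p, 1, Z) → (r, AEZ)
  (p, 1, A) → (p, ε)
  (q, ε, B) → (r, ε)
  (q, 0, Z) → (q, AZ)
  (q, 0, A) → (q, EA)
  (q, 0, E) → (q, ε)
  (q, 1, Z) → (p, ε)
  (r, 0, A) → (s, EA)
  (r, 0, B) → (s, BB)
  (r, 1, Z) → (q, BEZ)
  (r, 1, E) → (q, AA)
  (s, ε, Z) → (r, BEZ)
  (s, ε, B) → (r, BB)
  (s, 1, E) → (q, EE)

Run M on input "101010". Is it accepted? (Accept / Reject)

Reject

(p, 101010, Z) ⊢ (r, 01010, AEZ) ⊢ (s, 1010, EAEZ) ⊢ (q, 010, EEAEZ) ⊢ (q, 10, EAEZ)
No transition applies at (q, 10, EAEZ); input not fully consumed.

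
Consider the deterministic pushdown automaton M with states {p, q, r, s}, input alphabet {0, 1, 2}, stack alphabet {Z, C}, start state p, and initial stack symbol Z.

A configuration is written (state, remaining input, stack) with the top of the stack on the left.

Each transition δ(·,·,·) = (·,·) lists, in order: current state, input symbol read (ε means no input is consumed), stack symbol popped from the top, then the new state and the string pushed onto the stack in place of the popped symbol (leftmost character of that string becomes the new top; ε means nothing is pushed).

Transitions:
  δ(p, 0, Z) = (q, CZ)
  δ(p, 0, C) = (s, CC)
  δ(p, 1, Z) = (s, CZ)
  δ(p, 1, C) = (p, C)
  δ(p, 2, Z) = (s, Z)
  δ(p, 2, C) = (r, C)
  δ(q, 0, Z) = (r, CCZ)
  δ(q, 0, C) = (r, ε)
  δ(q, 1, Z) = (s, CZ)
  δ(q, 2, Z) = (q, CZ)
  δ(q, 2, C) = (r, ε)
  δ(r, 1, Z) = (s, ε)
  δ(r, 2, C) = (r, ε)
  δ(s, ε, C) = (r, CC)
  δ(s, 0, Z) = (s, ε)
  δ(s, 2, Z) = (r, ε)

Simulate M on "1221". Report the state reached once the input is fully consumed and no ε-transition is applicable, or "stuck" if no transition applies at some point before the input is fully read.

s

(p, 1221, Z)
  read 1, top Z: go to s, push CZ → (s, 221, CZ)
  ε-move, top C: go to r, push CC → (r, 221, CCZ)
  read 2, top C: go to r, push ε → (r, 21, CZ)
  read 2, top C: go to r, push ε → (r, 1, Z)
  read 1, top Z: go to s, push ε → (s, ε, ε)
All input consumed; M is in state s.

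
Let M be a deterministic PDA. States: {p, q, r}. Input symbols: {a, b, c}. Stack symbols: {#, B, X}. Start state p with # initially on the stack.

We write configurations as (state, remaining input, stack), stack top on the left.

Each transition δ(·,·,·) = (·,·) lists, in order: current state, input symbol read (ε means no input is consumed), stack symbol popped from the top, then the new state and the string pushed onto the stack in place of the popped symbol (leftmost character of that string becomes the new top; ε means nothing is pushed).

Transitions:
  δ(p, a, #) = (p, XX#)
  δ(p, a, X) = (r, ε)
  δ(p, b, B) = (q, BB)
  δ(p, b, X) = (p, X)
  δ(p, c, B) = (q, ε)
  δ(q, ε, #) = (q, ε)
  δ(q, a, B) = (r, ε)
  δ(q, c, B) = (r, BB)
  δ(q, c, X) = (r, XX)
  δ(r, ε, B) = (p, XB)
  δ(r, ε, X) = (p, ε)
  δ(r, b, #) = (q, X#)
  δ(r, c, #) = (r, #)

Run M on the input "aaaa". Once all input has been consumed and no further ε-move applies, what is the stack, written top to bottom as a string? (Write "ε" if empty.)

(p, aaaa, #)
  read a, top #: go to p, push XX# → (p, aaa, XX#)
  read a, top X: go to r, push ε → (r, aa, X#)
  ε-move, top X: go to p, push ε → (p, aa, #)
  read a, top #: go to p, push XX# → (p, a, XX#)
  read a, top X: go to r, push ε → (r, ε, X#)
  ε-move, top X: go to p, push ε → (p, ε, #)
All input consumed in state p with stack #.

#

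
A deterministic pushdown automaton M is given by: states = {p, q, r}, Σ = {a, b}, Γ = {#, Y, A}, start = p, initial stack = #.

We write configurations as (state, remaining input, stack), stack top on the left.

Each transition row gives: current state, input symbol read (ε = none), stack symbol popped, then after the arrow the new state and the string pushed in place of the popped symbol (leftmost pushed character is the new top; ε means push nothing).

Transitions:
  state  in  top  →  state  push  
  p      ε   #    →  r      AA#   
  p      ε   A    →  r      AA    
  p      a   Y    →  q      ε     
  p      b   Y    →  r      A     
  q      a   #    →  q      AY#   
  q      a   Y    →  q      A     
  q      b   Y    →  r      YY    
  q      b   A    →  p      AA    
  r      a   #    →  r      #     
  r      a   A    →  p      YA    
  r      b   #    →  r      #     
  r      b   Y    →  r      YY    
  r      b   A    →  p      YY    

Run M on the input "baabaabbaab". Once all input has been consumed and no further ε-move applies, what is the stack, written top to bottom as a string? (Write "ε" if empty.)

(p, baabaabbaab, #) ⊢ (r, baabaabbaab, AA#) ⊢ (p, aabaabbaab, YYA#) ⊢ (q, abaabbaab, YA#) ⊢ (q, baabbaab, AA#) ⊢ (p, aabbaab, AAA#) ⊢ (r, aabbaab, AAAA#) ⊢ (p, abbaab, YAAAA#) ⊢ (q, bbaab, AAAA#) ⊢ (p, baab, AAAAA#) ⊢ (r, baab, AAAAAA#) ⊢ (p, aab, YYAAAAA#) ⊢ (q, ab, YAAAAA#) ⊢ (q, b, AAAAAA#) ⊢ (p, ε, AAAAAAA#) ⊢ (r, ε, AAAAAAAA#)
All input consumed in state r with stack AAAAAAAA#.

AAAAAAAA#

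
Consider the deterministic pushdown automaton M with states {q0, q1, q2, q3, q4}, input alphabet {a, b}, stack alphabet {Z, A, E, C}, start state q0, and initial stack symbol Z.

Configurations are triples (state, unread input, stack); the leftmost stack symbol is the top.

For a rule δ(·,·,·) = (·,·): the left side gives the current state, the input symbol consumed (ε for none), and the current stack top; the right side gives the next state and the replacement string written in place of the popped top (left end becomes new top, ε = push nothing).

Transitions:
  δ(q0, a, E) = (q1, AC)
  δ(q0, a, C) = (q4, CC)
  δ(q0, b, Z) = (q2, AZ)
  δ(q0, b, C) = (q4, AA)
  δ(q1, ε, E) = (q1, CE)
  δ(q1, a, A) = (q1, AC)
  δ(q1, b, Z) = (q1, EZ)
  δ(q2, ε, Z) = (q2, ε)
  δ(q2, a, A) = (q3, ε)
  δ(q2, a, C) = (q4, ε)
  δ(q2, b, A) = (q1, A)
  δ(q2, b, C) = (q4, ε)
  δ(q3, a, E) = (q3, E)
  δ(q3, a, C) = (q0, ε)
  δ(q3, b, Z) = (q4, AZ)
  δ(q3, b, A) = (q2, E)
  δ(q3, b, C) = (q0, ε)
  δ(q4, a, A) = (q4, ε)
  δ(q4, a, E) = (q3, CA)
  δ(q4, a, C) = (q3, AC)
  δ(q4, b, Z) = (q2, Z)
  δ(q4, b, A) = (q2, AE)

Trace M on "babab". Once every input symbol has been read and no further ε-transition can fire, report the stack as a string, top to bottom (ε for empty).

(q0, babab, Z) ⊢ (q2, abab, AZ) ⊢ (q3, bab, Z) ⊢ (q4, ab, AZ) ⊢ (q4, b, Z) ⊢ (q2, ε, Z) ⊢ (q2, ε, ε)
All input consumed in state q2 with stack ε.

ε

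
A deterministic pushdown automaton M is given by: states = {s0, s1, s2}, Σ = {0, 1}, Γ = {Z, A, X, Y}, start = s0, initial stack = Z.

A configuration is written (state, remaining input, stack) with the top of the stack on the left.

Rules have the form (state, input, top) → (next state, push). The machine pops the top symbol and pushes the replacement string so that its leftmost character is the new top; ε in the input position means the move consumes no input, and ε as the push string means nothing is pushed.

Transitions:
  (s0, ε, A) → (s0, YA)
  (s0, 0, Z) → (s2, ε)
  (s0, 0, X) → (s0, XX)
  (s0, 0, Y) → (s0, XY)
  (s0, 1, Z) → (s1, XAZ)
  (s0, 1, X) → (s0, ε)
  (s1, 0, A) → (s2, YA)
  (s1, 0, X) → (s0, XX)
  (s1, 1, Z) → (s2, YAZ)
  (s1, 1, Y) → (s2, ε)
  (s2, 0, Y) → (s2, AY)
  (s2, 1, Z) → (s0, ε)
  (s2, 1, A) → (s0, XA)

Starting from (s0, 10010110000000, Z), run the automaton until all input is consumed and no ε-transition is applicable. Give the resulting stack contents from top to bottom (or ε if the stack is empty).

XXXXXXXXAZ

(s0, 10010110000000, Z) ⊢ (s1, 0010110000000, XAZ) ⊢ (s0, 010110000000, XXAZ) ⊢ (s0, 10110000000, XXXAZ) ⊢ (s0, 0110000000, XXAZ) ⊢ (s0, 110000000, XXXAZ) ⊢ (s0, 10000000, XXAZ) ⊢ (s0, 0000000, XAZ) ⊢ (s0, 000000, XXAZ) ⊢ (s0, 00000, XXXAZ) ⊢ (s0, 0000, XXXXAZ) ⊢ (s0, 000, XXXXXAZ) ⊢ (s0, 00, XXXXXXAZ) ⊢ (s0, 0, XXXXXXXAZ) ⊢ (s0, ε, XXXXXXXXAZ)
All input consumed in state s0 with stack XXXXXXXXAZ.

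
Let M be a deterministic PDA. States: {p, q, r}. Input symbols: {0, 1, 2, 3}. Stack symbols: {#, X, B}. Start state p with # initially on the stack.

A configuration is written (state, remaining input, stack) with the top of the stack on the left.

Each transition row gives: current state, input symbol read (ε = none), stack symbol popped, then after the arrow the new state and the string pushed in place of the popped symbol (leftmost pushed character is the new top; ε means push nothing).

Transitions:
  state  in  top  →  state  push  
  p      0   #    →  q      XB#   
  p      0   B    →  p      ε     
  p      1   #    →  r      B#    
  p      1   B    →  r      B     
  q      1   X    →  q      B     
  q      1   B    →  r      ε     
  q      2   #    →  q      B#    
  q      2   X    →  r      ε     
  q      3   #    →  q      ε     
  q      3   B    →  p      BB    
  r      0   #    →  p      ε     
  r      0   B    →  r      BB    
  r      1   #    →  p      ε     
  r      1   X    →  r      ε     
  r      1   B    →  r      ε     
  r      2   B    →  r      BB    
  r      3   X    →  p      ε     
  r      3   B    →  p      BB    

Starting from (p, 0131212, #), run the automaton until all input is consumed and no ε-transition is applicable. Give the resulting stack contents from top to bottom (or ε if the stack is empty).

BBBB#

(p, 0131212, #)
  read 0, top #: go to q, push XB# → (q, 131212, XB#)
  read 1, top X: go to q, push B → (q, 31212, BB#)
  read 3, top B: go to p, push BB → (p, 1212, BBB#)
  read 1, top B: go to r, push B → (r, 212, BBB#)
  read 2, top B: go to r, push BB → (r, 12, BBBB#)
  read 1, top B: go to r, push ε → (r, 2, BBB#)
  read 2, top B: go to r, push BB → (r, ε, BBBB#)
All input consumed in state r with stack BBBB#.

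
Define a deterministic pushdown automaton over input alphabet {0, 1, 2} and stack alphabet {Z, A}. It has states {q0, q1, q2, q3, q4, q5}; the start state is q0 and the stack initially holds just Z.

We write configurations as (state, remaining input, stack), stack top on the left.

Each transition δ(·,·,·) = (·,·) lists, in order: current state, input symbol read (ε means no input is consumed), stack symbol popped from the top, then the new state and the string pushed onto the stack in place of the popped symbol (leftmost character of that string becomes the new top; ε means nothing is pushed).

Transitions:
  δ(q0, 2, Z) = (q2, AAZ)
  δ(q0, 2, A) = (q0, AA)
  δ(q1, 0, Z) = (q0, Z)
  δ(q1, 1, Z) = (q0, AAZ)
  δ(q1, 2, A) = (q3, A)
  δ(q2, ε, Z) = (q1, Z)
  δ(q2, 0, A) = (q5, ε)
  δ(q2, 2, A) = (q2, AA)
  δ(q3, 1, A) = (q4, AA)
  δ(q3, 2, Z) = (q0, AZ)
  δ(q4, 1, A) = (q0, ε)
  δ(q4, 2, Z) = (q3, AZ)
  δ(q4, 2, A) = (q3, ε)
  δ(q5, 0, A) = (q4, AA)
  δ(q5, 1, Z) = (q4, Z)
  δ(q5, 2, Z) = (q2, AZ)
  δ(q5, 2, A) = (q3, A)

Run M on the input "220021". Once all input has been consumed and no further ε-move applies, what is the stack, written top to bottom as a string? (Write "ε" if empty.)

(q0, 220021, Z) ⊢ (q2, 20021, AAZ) ⊢ (q2, 0021, AAAZ) ⊢ (q5, 021, AAZ) ⊢ (q4, 21, AAAZ) ⊢ (q3, 1, AAZ) ⊢ (q4, ε, AAAZ)
All input consumed in state q4 with stack AAAZ.

AAAZ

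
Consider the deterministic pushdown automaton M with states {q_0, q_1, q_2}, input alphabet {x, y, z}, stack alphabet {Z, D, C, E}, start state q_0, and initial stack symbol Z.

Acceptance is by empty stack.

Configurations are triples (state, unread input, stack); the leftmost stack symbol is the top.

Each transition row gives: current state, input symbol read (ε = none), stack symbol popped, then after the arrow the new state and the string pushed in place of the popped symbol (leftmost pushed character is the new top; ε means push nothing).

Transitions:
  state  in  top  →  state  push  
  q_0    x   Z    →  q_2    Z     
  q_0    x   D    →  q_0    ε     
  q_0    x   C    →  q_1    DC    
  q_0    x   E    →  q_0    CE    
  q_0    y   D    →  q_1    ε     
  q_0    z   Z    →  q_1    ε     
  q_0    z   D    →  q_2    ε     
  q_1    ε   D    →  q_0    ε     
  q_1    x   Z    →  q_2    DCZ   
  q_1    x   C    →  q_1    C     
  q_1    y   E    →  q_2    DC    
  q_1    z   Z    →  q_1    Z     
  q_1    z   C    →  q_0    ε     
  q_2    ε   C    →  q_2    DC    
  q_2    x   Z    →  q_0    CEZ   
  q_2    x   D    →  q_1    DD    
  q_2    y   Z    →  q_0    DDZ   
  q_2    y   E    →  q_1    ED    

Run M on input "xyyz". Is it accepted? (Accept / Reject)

(q_0, xyyz, Z)
  read x, top Z: go to q_2, push Z → (q_2, yyz, Z)
  read y, top Z: go to q_0, push DDZ → (q_0, yz, DDZ)
  read y, top D: go to q_1, push ε → (q_1, z, DZ)
  ε-move, top D: go to q_0, push ε → (q_0, z, Z)
  read z, top Z: go to q_1, push ε → (q_1, ε, ε)
All input consumed and the stack is empty.

Accept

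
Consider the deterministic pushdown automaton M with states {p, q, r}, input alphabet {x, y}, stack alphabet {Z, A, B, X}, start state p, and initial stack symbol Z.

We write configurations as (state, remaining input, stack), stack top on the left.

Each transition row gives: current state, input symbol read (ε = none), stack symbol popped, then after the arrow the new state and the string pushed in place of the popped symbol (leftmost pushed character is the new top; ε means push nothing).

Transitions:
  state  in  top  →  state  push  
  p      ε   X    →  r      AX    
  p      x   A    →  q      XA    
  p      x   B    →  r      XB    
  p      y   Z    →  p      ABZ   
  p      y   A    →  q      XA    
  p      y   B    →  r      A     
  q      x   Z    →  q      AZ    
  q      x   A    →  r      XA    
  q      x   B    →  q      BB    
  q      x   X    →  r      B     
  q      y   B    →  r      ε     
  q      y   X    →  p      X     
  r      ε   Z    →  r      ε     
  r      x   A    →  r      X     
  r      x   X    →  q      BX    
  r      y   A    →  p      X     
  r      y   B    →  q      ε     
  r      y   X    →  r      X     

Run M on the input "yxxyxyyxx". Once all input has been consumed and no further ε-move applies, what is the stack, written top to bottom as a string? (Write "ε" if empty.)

BBXABZ

(p, yxxyxyyxx, Z)
  read y, top Z: go to p, push ABZ → (p, xxyxyyxx, ABZ)
  read x, top A: go to q, push XA → (q, xyxyyxx, XABZ)
  read x, top X: go to r, push B → (r, yxyyxx, BABZ)
  read y, top B: go to q, push ε → (q, xyyxx, ABZ)
  read x, top A: go to r, push XA → (r, yyxx, XABZ)
  read y, top X: go to r, push X → (r, yxx, XABZ)
  read y, top X: go to r, push X → (r, xx, XABZ)
  read x, top X: go to q, push BX → (q, x, BXABZ)
  read x, top B: go to q, push BB → (q, ε, BBXABZ)
All input consumed in state q with stack BBXABZ.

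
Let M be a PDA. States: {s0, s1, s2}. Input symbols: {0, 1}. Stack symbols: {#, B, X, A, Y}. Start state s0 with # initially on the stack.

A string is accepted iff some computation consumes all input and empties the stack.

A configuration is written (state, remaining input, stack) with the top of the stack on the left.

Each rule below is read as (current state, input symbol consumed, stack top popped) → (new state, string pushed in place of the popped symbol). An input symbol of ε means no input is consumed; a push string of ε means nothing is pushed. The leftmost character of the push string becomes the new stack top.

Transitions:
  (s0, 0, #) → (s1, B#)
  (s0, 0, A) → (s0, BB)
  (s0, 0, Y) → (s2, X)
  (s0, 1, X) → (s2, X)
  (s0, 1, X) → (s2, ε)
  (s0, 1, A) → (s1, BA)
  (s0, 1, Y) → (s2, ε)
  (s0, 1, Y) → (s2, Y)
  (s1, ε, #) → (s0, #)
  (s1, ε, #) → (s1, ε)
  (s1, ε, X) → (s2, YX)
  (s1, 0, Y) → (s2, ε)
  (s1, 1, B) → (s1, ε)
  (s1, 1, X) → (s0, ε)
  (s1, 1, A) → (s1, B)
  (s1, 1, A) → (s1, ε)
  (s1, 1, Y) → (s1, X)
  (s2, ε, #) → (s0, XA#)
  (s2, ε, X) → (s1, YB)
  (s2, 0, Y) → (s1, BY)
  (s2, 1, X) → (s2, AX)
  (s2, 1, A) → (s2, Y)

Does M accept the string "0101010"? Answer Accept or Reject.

No computation consumes all input and empties the stack.

Reject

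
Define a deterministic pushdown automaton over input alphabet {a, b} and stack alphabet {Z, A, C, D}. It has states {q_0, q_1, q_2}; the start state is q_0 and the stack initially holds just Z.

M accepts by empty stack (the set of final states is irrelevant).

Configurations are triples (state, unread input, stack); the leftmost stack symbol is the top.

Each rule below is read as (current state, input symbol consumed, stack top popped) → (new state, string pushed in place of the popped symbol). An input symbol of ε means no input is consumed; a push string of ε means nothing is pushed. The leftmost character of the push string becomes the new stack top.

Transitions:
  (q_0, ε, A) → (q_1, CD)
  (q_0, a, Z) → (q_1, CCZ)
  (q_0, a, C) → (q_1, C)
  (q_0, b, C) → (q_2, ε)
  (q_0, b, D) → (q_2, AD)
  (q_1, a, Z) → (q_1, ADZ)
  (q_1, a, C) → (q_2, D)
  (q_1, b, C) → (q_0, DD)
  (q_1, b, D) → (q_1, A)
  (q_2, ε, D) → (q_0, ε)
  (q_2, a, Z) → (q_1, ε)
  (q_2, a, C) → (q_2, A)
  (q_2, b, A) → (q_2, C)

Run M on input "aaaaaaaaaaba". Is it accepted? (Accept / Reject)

Accept

(q_0, aaaaaaaaaaba, Z)
  read a, top Z: go to q_1, push CCZ → (q_1, aaaaaaaaaba, CCZ)
  read a, top C: go to q_2, push D → (q_2, aaaaaaaaba, DCZ)
  ε-move, top D: go to q_0, push ε → (q_0, aaaaaaaaba, CZ)
  read a, top C: go to q_1, push C → (q_1, aaaaaaaba, CZ)
  read a, top C: go to q_2, push D → (q_2, aaaaaaba, DZ)
  ε-move, top D: go to q_0, push ε → (q_0, aaaaaaba, Z)
  read a, top Z: go to q_1, push CCZ → (q_1, aaaaaba, CCZ)
  read a, top C: go to q_2, push D → (q_2, aaaaba, DCZ)
  ε-move, top D: go to q_0, push ε → (q_0, aaaaba, CZ)
  read a, top C: go to q_1, push C → (q_1, aaaba, CZ)
  read a, top C: go to q_2, push D → (q_2, aaba, DZ)
  ε-move, top D: go to q_0, push ε → (q_0, aaba, Z)
  read a, top Z: go to q_1, push CCZ → (q_1, aba, CCZ)
  read a, top C: go to q_2, push D → (q_2, ba, DCZ)
  ε-move, top D: go to q_0, push ε → (q_0, ba, CZ)
  read b, top C: go to q_2, push ε → (q_2, a, Z)
  read a, top Z: go to q_1, push ε → (q_1, ε, ε)
All input consumed and the stack is empty.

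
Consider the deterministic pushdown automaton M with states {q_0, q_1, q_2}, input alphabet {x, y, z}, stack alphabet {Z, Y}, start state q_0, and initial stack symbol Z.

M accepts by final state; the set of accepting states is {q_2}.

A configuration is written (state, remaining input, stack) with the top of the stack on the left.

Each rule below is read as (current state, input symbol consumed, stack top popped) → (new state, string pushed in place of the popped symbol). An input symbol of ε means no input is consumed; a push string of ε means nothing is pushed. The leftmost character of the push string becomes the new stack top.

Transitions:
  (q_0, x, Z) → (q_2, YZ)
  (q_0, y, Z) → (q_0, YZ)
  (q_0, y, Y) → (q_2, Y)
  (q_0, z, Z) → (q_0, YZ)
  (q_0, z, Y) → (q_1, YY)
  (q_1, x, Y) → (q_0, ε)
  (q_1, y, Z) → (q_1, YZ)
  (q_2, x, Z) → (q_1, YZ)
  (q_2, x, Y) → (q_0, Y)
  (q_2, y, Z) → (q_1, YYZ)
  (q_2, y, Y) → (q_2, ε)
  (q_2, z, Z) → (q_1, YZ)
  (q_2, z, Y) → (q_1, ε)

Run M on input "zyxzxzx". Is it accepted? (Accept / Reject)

(q_0, zyxzxzx, Z) ⊢ (q_0, yxzxzx, YZ) ⊢ (q_2, xzxzx, YZ) ⊢ (q_0, zxzx, YZ) ⊢ (q_1, xzx, YYZ) ⊢ (q_0, zx, YZ) ⊢ (q_1, x, YYZ) ⊢ (q_0, ε, YZ)
All input consumed; state q_0 ∉ F and no further ε-move applies.

Reject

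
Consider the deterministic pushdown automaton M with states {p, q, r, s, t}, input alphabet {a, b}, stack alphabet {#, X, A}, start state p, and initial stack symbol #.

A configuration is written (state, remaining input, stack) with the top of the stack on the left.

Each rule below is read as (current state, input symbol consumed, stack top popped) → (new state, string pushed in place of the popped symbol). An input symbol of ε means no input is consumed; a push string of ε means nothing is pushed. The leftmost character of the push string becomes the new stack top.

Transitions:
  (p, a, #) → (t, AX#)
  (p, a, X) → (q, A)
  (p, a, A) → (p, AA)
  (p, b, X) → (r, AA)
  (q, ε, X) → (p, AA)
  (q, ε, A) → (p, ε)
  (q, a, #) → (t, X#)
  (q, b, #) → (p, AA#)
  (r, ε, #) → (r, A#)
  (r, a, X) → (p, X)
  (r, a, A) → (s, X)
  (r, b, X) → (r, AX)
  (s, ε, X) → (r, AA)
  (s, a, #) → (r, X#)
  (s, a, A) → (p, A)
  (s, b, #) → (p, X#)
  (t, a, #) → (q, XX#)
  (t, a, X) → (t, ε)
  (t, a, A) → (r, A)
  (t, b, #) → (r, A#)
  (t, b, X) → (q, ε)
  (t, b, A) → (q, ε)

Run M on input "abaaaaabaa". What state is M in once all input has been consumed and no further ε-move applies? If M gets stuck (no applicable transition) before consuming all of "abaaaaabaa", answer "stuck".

(p, abaaaaabaa, #) ⊢ (t, baaaaabaa, AX#) ⊢ (q, aaaaabaa, X#) ⊢ (p, aaaaabaa, AA#) ⊢ (p, aaaabaa, AAA#) ⊢ (p, aaabaa, AAAA#) ⊢ (p, aabaa, AAAAA#) ⊢ (p, abaa, AAAAAA#) ⊢ (p, baa, AAAAAAA#)
No transition for (p, b, top A); M blocks with input baa remaining.

stuck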